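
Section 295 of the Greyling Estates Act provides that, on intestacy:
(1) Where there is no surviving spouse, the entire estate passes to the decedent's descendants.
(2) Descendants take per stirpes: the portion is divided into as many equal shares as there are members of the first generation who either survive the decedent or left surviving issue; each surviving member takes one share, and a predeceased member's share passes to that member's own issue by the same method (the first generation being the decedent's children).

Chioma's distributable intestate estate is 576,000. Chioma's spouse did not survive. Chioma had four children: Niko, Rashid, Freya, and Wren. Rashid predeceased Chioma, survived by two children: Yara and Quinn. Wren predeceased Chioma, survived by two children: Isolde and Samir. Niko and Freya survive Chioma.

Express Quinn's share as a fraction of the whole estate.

The entire 576,000 passes to the descendants.
That amount (576,000) is divided into 4 shares of 144,000: Niko and Freya each take 144,000; Rashid's 144,000 share passes to Rashid's issue; Wren's 144,000 share passes to Wren's issue.
Rashid's share (144,000) is divided into 2 shares of 72,000: Yara and Quinn each take 72,000.
Wren's share (144,000) is divided into 2 shares of 72,000: Isolde and Samir each take 72,000.

Quinn receives 1/8 of the estate.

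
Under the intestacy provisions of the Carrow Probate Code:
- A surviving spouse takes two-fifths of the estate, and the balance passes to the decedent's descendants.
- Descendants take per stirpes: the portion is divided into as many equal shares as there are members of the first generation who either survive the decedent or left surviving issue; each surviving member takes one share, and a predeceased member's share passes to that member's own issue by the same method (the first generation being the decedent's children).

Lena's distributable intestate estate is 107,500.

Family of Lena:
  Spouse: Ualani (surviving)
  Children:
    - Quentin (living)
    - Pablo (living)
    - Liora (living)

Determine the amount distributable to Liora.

Liora receives 21,500.

Ualani takes two-fifths of 107,500 = 43,000. The remaining 64,500 passes to the descendants.
The descendants' portion (64,500) is divided into 3 shares of 21,500: Quentin, Pablo, and Liora each take 21,500.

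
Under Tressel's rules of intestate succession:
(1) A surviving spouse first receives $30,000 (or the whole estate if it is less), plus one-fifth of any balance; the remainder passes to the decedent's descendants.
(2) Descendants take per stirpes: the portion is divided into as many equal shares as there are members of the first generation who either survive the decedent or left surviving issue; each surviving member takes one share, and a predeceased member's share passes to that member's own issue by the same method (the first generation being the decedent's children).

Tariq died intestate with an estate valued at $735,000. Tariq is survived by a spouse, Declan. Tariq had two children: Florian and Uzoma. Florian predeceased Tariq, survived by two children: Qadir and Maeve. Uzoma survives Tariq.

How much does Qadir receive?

Declan first takes $30,000, leaving a balance of $705,000. Declan then takes one-fifth of the balance ($141,000), for a total of $171,000. The remaining $564,000 passes to the descendants.
The descendants' portion ($564,000) is divided into 2 shares of $282,000: Uzoma takes $282,000; Florian's $282,000 share passes to Florian's issue.
Florian's share ($282,000) is divided into 2 shares of $141,000: Qadir and Maeve each take $141,000.

Qadir receives $141,000.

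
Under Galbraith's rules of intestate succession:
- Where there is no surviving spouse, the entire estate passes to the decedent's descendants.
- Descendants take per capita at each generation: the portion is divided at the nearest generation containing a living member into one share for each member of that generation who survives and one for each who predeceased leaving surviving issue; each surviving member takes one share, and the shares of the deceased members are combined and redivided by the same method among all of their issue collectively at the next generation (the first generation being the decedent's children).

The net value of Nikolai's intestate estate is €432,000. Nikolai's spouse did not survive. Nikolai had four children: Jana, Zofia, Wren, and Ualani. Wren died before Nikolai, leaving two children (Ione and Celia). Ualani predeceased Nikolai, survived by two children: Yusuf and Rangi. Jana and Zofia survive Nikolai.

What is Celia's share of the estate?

The entire €432,000 passes to the descendants.
That amount (€432,000) is divided at the children's generation into 4 shares of €108,000. Jana and Zofia each take €108,000. The 2 shares of the deceased (Wren and Ualani) are combined into a pool of €216,000.
That pool (€216,000) is divided at the grandchildren's generation equally among Ione, Celia, Yusuf, and Rangi: €54,000 each.

Celia receives €54,000.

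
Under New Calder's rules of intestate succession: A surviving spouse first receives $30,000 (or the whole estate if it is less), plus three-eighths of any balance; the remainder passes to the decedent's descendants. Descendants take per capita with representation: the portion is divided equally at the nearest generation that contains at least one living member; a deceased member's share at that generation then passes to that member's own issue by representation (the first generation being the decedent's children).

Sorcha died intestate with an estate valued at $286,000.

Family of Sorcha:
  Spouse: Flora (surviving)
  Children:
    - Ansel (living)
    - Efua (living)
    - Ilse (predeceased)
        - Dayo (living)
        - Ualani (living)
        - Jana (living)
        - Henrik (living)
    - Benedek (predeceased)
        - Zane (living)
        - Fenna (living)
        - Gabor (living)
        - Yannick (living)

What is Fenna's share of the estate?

Fenna receives $10,000.

Flora first takes $30,000, leaving a balance of $256,000. Flora then takes three-eighths of the balance ($96,000), for a total of $126,000. The remaining $160,000 passes to the descendants.
The descendants' portion ($160,000) is divided into 4 shares of $40,000: Ansel and Efua each take $40,000; Ilse's $40,000 share passes to Ilse's issue; Benedek's $40,000 share passes to Benedek's issue.
Ilse's share ($40,000) is divided into 4 shares of $10,000: Dayo, Ualani, Jana, and Henrik each take $10,000.
Benedek's share ($40,000) is divided into 4 shares of $10,000: Zane, Fenna, Gabor, and Yannick each take $10,000.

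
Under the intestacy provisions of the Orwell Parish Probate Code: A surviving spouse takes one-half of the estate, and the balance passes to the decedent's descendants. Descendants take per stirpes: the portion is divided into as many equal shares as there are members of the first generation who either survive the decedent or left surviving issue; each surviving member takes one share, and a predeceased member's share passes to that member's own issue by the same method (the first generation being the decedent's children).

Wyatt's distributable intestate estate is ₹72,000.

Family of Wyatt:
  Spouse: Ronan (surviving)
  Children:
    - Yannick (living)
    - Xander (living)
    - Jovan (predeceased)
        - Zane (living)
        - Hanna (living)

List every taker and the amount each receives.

Ronan: ₹36,000; Yannick: ₹12,000; Xander: ₹12,000; Zane: ₹6,000; Hanna: ₹6,000

Ronan takes one-half of ₹72,000 = ₹36,000. The remaining ₹36,000 passes to the descendants.
The descendants' portion (₹36,000) is divided into 3 shares of ₹12,000: Yannick and Xander each take ₹12,000; Jovan's ₹12,000 share passes to Jovan's issue.
Jovan's share (₹12,000) is divided into 2 shares of ₹6,000: Zane and Hanna each take ₹6,000.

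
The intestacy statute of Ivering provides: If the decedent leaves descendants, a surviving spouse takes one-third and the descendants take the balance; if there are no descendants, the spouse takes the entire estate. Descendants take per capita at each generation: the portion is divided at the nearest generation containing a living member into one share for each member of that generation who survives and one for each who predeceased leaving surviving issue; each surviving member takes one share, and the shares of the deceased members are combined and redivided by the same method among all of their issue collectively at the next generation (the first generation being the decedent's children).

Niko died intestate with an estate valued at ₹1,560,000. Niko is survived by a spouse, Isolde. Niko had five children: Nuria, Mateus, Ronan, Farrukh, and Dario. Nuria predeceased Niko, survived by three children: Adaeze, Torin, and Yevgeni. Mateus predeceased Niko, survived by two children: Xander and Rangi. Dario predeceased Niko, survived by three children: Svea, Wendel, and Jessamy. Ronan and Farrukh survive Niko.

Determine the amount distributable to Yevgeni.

Yevgeni receives ₹78,000.

Isolde takes one-third of ₹1,560,000 = ₹520,000. The remaining ₹1,040,000 passes to the descendants.
The descendants' portion (₹1,040,000) is divided at the children's generation into 5 shares of ₹208,000. Ronan and Farrukh each take ₹208,000. The 3 shares of the deceased (Nuria, Mateus, and Dario) are combined into a pool of ₹624,000.
That pool (₹624,000) is divided at the grandchildren's generation equally among Adaeze, Torin, Yevgeni, Xander, Rangi, Svea, Wendel, and Jessamy: ₹78,000 each.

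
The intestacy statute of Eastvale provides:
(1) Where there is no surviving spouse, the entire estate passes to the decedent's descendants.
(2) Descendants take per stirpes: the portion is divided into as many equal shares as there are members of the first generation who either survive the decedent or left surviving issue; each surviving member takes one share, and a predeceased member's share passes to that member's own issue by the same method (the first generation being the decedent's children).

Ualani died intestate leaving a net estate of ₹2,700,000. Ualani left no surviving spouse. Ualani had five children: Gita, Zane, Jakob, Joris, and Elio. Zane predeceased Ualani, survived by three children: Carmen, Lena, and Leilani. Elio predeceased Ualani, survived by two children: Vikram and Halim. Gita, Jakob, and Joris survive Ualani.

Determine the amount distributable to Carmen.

The entire ₹2,700,000 passes to the descendants.
That amount (₹2,700,000) is divided into 5 shares of ₹540,000: Gita, Jakob, and Joris each take ₹540,000; Zane's ₹540,000 share passes to Zane's issue; Elio's ₹540,000 share passes to Elio's issue.
Zane's share (₹540,000) is divided into 3 shares of ₹180,000: Carmen, Lena, and Leilani each take ₹180,000.
Elio's share (₹540,000) is divided into 2 shares of ₹270,000: Vikram and Halim each take ₹270,000.

Carmen receives ₹180,000.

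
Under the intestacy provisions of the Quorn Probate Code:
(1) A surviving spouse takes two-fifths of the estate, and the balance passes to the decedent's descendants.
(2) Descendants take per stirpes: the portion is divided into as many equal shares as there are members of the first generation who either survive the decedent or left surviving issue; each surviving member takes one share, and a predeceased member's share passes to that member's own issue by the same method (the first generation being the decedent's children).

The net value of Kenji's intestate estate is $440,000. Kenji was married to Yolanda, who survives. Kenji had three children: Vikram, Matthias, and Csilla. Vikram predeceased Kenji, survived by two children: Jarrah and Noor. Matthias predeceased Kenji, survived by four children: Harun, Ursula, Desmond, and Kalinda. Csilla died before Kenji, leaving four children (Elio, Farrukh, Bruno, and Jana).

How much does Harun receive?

Yolanda takes two-fifths of $440,000 = $176,000. The remaining $264,000 passes to the descendants.
The descendants' portion ($264,000) is divided into 3 shares of $88,000: Vikram's $88,000 share passes to Vikram's issue; Matthias's $88,000 share passes to Matthias's issue; Csilla's $88,000 share passes to Csilla's issue.
Vikram's share ($88,000) is divided into 2 shares of $44,000: Jarrah and Noor each take $44,000.
Matthias's share ($88,000) is divided into 4 shares of $22,000: Harun, Ursula, Desmond, and Kalinda each take $22,000.
Csilla's share ($88,000) is divided into 4 shares of $22,000: Elio, Farrukh, Bruno, and Jana each take $22,000.

Harun receives $22,000.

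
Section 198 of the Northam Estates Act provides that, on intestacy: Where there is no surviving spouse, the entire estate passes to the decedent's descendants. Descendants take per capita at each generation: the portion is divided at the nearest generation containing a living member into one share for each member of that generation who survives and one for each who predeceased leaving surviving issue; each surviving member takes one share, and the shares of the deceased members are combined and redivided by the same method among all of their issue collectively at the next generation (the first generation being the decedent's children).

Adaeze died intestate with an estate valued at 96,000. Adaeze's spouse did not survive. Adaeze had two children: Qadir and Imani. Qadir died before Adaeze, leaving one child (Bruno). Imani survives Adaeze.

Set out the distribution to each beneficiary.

Bruno: 48,000; Imani: 48,000

The entire 96,000 passes to the descendants.
That amount (96,000) is divided at the children's generation into 2 shares of 48,000. Imani takes 48,000. The remaining share for the deceased Qadir (48,000) is carried to the next generation.
That pool (48,000) passes entirely to Bruno, the sole taker at the grandchildren's generation.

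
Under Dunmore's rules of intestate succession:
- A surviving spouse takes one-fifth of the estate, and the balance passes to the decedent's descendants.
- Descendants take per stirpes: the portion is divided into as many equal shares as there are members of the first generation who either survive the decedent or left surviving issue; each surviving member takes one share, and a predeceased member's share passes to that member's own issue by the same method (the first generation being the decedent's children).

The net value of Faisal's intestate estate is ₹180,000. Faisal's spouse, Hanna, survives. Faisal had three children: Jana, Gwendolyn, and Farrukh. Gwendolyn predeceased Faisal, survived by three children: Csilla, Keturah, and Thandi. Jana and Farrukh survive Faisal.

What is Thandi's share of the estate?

Thandi receives ₹16,000.

Hanna takes one-fifth of ₹180,000 = ₹36,000. The remaining ₹144,000 passes to the descendants.
The descendants' portion (₹144,000) is divided into 3 shares of ₹48,000: Jana and Farrukh each take ₹48,000; Gwendolyn's ₹48,000 share passes to Gwendolyn's issue.
Gwendolyn's share (₹48,000) is divided into 3 shares of ₹16,000: Csilla, Keturah, and Thandi each take ₹16,000.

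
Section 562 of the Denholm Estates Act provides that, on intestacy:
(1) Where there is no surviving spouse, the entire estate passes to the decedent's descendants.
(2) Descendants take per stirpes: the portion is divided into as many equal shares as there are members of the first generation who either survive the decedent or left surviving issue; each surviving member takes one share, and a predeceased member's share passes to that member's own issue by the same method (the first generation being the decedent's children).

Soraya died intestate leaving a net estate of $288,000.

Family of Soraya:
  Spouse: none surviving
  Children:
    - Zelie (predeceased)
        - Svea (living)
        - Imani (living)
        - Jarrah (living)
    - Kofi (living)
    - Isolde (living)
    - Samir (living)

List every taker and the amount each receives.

Svea: $24,000; Imani: $24,000; Jarrah: $24,000; Kofi: $72,000; Isolde: $72,000; Samir: $72,000

The entire $288,000 passes to the descendants.
That amount ($288,000) is divided into 4 shares of $72,000: Kofi, Isolde, and Samir each take $72,000; Zelie's $72,000 share passes to Zelie's issue.
Zelie's share ($72,000) is divided into 3 shares of $24,000: Svea, Imani, and Jarrah each take $24,000.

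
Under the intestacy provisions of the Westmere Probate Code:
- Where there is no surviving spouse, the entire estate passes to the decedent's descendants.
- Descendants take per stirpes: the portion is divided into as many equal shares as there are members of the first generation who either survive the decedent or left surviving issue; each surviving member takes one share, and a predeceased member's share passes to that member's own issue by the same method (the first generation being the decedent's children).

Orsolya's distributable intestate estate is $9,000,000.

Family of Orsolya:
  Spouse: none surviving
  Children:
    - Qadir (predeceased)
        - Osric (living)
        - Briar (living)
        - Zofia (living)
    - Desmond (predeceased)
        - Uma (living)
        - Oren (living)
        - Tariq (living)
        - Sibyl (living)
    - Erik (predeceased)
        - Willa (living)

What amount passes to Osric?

The entire $9,000,000 passes to the descendants.
That amount ($9,000,000) is divided into 3 shares of $3,000,000: Qadir's $3,000,000 share passes to Qadir's issue; Desmond's $3,000,000 share passes to Desmond's issue; Erik's $3,000,000 share passes to Erik's issue.
Qadir's share ($3,000,000) is divided into 3 shares of $1,000,000: Osric, Briar, and Zofia each take $1,000,000.
Desmond's share ($3,000,000) is divided into 4 shares of $750,000: Uma, Oren, Tariq, and Sibyl each take $750,000.
Erik's share ($3,000,000) passes entirely to Willa.

Osric receives $1,000,000.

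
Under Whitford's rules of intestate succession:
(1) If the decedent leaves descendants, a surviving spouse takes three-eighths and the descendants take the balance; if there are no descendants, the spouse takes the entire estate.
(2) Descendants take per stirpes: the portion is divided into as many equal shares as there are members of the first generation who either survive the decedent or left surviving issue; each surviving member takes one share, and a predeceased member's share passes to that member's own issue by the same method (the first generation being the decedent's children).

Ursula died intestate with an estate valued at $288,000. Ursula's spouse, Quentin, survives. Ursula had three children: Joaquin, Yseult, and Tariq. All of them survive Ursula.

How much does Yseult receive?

Quentin takes three-eighths of $288,000 = $108,000. The remaining $180,000 passes to the descendants.
The descendants' portion ($180,000) is divided into 3 shares of $60,000: Joaquin, Yseult, and Tariq each take $60,000.

Yseult receives $60,000.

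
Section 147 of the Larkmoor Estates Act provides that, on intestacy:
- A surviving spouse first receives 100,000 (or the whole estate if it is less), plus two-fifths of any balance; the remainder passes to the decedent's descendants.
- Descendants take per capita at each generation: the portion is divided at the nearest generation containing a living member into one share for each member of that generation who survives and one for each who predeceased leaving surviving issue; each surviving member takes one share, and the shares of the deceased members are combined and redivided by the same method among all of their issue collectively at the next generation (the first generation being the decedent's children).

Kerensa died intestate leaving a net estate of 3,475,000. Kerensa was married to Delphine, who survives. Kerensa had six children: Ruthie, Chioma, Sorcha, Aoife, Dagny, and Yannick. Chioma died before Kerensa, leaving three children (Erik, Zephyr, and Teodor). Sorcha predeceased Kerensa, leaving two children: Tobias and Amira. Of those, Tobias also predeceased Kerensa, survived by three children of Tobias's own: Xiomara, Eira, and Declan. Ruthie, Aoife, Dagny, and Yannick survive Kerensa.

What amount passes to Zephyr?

Delphine first takes 100,000, leaving a balance of 3,375,000. Delphine then takes two-fifths of the balance (1,350,000), for a total of 1,450,000. The remaining 2,025,000 passes to the descendants.
The descendants' portion (2,025,000) is divided at the children's generation into 6 shares of 337,500. Ruthie, Aoife, Dagny, and Yannick each take 337,500. The 2 shares of the deceased (Chioma and Sorcha) are combined into a pool of 675,000.
That pool (675,000) is divided at the grandchildren's generation into 5 shares of 135,000. Erik, Zephyr, Teodor, and Amira each take 135,000. The remaining share for the deceased Tobias (135,000) is carried to the next generation.
That pool (135,000) is divided at the great-grandchildren's generation equally among Xiomara, Eira, and Declan: 45,000 each.

Zephyr receives 135,000.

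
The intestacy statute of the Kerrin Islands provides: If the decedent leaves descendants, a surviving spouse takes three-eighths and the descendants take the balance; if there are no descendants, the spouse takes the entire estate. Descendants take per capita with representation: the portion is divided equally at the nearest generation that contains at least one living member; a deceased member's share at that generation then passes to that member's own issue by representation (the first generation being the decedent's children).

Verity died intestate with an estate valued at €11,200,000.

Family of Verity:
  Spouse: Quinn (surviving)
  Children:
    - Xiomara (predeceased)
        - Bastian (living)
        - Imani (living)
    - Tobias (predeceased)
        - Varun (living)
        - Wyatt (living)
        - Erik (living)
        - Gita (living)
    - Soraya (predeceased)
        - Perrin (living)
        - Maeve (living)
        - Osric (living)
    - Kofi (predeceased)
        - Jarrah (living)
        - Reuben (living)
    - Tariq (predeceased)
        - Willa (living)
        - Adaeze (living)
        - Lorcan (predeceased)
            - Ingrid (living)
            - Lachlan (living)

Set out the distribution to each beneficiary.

Quinn: €4,200,000; Bastian: €500,000; Imani: €500,000; Varun: €500,000; Wyatt: €500,000; Erik: €500,000; Gita: €500,000; Perrin: €500,000; Maeve: €500,000; Osric: €500,000; Jarrah: €500,000; Reuben: €500,000; Willa: €500,000; Adaeze: €500,000; Ingrid: €250,000; Lachlan: €250,000

Quinn takes three-eighths of €11,200,000 = €4,200,000. The remaining €7,000,000 passes to the descendants.
No child survives, so the initial division is made at the grandchildren's generation.
The descendants' portion (€7,000,000) is divided into 14 shares of €500,000: Bastian, Imani, Varun, Wyatt, Erik, Gita, Perrin, Maeve, Osric, Jarrah, Reuben, Willa, and Adaeze each take €500,000; Lorcan's €500,000 share passes to Lorcan's issue.
Lorcan's share (€500,000) is divided into 2 shares of €250,000: Ingrid and Lachlan each take €250,000.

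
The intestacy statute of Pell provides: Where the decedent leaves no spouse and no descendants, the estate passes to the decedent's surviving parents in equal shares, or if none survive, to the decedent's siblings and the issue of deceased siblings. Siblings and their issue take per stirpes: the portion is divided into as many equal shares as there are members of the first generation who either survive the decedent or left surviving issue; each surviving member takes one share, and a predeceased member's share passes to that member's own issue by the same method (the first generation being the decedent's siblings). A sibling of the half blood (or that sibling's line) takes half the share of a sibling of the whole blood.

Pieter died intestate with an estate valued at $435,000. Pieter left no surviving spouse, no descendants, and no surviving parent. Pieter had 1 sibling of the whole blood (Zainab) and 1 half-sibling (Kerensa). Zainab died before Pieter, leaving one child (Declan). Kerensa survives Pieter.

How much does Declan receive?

The entire $435,000 passes to the siblings and their issue.
Counting each half-blood sibling's line as half a unit, there are 3/2 units in $435,000, so one unit is $290,000. Whole-blood lines (Zainab) take $290,000 each; half-blood lines (Kerensa) take $145,000 each.
Zainab's share ($290,000) passes entirely to Declan.

Declan receives $290,000.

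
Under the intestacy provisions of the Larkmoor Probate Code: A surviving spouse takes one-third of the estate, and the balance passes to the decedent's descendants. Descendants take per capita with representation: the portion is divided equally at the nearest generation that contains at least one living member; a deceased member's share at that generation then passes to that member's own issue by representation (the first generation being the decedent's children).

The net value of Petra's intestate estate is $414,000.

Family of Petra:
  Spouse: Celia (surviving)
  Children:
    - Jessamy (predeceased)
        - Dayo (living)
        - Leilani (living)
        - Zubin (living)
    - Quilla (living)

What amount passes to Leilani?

Celia takes one-third of $414,000 = $138,000. The remaining $276,000 passes to the descendants.
The descendants' portion ($276,000) is divided into 2 shares of $138,000: Quilla takes $138,000; Jessamy's $138,000 share passes to Jessamy's issue.
Jessamy's share ($138,000) is divided into 3 shares of $46,000: Dayo, Leilani, and Zubin each take $46,000.

Leilani receives $46,000.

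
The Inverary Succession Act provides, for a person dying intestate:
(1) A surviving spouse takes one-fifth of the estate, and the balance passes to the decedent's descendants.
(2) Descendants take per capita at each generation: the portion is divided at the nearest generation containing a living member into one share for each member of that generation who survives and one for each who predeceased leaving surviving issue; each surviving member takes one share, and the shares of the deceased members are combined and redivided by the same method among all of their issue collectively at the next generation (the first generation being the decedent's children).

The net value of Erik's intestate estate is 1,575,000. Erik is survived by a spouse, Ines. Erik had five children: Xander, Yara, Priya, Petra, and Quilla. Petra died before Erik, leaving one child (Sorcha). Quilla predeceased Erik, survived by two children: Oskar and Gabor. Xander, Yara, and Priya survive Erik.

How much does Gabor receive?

Ines takes one-fifth of 1,575,000 = 315,000. The remaining 1,260,000 passes to the descendants.
The descendants' portion (1,260,000) is divided at the children's generation into 5 shares of 252,000. Xander, Yara, and Priya each take 252,000. The 2 shares of the deceased (Petra and Quilla) are combined into a pool of 504,000.
That pool (504,000) is divided at the grandchildren's generation equally among Sorcha, Oskar, and Gabor: 168,000 each.

Gabor receives 168,000.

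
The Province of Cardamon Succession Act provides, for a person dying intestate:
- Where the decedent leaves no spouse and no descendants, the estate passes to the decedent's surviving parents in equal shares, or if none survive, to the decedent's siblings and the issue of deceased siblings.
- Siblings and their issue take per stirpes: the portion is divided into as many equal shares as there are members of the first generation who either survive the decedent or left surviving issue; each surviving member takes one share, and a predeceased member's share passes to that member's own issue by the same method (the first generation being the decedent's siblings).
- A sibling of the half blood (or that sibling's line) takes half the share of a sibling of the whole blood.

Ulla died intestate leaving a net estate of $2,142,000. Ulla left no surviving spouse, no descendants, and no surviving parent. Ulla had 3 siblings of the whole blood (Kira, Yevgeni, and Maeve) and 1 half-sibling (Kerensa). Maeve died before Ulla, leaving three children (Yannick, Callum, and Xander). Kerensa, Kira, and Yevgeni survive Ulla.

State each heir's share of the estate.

The entire $2,142,000 passes to the siblings and their issue.
Counting each half-blood sibling's line as half a unit, there are 7/2 units in $2,142,000, so one unit is $612,000. Whole-blood lines (Kira, Yevgeni, and Maeve) take $612,000 each; half-blood lines (Kerensa) take $306,000 each.
Maeve's share ($612,000) is divided into 3 shares of $204,000: Yannick, Callum, and Xander each take $204,000.

Kerensa: $306,000; Kira: $612,000; Yevgeni: $612,000; Yannick: $204,000; Callum: $204,000; Xander: $204,000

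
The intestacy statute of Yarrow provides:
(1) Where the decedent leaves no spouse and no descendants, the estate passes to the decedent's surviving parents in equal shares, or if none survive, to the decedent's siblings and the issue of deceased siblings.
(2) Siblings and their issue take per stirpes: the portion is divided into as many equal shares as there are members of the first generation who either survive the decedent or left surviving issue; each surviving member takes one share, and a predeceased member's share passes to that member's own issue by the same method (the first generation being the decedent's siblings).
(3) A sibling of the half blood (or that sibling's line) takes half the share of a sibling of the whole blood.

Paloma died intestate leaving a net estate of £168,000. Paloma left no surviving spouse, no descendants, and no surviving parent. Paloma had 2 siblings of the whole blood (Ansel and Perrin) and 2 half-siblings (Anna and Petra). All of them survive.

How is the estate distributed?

Ansel: £56,000; Anna: £28,000; Perrin: £56,000; Petra: £28,000

The entire £168,000 passes to the siblings and their issue.
Counting each half-blood sibling's line as half a unit, there are 3 units in £168,000, so one unit is £56,000. Whole-blood lines (Ansel and Perrin) take £56,000 each; half-blood lines (Anna and Petra) take £28,000 each.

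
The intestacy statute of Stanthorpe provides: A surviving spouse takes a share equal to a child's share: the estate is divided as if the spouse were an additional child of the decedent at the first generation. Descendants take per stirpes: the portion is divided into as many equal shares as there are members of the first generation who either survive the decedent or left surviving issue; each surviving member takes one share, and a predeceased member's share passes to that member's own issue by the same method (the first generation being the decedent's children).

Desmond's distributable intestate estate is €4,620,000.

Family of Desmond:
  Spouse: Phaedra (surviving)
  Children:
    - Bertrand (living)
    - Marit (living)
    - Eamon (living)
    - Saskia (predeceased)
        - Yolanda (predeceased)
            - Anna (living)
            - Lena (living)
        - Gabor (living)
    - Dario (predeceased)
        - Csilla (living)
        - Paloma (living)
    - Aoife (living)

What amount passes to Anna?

The spouse counts as an additional share at the children's level, so there are 7 primary shares of €660,000. Phaedra takes one such share (€660,000).
The children's combined portion (€3,960,000) is divided into 6 shares of €660,000: Bertrand, Marit, Eamon, and Aoife each take €660,000; Saskia's €660,000 share passes to Saskia's issue; Dario's €660,000 share passes to Dario's issue.
Saskia's share (€660,000) is divided into 2 shares of €330,000: Gabor takes €330,000; Yolanda's €330,000 share passes to Yolanda's issue.
Yolanda's share (€330,000) is divided into 2 shares of €165,000: Anna and Lena each take €165,000.
Dario's share (€660,000) is divided into 2 shares of €330,000: Csilla and Paloma each take €330,000.

Anna receives €165,000.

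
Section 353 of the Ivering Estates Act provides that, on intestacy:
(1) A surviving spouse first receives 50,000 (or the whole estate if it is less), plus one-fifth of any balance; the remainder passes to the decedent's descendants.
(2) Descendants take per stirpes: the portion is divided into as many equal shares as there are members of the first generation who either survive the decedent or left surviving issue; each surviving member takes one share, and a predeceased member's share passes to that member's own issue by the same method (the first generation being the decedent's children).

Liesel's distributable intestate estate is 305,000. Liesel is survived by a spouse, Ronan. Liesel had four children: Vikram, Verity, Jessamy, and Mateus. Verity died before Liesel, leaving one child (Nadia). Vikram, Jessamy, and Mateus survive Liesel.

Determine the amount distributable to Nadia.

Nadia receives 51,000.

Ronan first takes 50,000, leaving a balance of 255,000. Ronan then takes one-fifth of the balance (51,000), for a total of 101,000. The remaining 204,000 passes to the descendants.
The descendants' portion (204,000) is divided into 4 shares of 51,000: Vikram, Jessamy, and Mateus each take 51,000; Verity's 51,000 share passes to Verity's issue.
Verity's share (51,000) passes entirely to Nadia.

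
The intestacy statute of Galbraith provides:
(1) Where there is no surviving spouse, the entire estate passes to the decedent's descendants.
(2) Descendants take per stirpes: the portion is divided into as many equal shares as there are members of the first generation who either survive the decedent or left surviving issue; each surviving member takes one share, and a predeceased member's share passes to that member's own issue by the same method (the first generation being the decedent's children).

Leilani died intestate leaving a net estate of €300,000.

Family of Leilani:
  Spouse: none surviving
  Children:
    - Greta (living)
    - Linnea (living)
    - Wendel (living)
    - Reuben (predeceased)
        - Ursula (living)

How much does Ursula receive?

The entire €300,000 passes to the descendants.
That amount (€300,000) is divided into 4 shares of €75,000: Greta, Linnea, and Wendel each take €75,000; Reuben's €75,000 share passes to Reuben's issue.
Reuben's share (€75,000) passes entirely to Ursula.

Ursula receives €75,000.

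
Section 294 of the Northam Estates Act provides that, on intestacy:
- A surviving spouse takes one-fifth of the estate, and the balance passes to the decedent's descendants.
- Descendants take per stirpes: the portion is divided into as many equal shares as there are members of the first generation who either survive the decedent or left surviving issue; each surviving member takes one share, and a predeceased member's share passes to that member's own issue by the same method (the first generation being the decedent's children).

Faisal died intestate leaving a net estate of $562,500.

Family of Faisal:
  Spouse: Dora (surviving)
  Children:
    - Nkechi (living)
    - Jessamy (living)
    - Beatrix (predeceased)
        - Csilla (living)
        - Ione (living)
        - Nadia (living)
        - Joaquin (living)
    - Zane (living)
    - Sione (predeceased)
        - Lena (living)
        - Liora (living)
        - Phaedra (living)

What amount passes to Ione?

Dora takes one-fifth of $562,500 = $112,500. The remaining $450,000 passes to the descendants.
The descendants' portion ($450,000) is divided into 5 shares of $90,000: Nkechi, Jessamy, and Zane each take $90,000; Beatrix's $90,000 share passes to Beatrix's issue; Sione's $90,000 share passes to Sione's issue.
Beatrix's share ($90,000) is divided into 4 shares of $22,500: Csilla, Ione, Nadia, and Joaquin each take $22,500.
Sione's share ($90,000) is divided into 3 shares of $30,000: Lena, Liora, and Phaedra each take $30,000.

Ione receives $22,500.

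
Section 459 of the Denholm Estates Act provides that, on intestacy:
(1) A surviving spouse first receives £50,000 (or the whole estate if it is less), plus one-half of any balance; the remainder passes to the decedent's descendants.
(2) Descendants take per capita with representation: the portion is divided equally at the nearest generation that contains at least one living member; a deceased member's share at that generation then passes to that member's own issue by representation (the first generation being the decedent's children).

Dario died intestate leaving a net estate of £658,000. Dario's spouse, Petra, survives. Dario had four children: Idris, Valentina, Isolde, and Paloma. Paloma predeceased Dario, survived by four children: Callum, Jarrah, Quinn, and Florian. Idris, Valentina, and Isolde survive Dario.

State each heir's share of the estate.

Petra first takes £50,000, leaving a balance of £608,000. Petra then takes one-half of the balance (£304,000), for a total of £354,000. The remaining £304,000 passes to the descendants.
The descendants' portion (£304,000) is divided into 4 shares of £76,000: Idris, Valentina, and Isolde each take £76,000; Paloma's £76,000 share passes to Paloma's issue.
Paloma's share (£76,000) is divided into 4 shares of £19,000: Callum, Jarrah, Quinn, and Florian each take £19,000.

Petra: £354,000; Idris: £76,000; Valentina: £76,000; Isolde: £76,000; Callum: £19,000; Jarrah: £19,000; Quinn: £19,000; Florian: £19,000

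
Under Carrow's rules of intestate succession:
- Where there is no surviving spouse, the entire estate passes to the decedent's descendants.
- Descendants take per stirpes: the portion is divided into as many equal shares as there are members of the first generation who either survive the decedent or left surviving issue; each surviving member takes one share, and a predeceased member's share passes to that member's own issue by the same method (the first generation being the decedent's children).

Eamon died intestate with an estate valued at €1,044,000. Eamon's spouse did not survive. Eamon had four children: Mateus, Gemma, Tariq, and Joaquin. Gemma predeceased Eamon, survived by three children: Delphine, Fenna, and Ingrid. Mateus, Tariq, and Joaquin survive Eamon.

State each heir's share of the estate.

The entire €1,044,000 passes to the descendants.
That amount (€1,044,000) is divided into 4 shares of €261,000: Mateus, Tariq, and Joaquin each take €261,000; Gemma's €261,000 share passes to Gemma's issue.
Gemma's share (€261,000) is divided into 3 shares of €87,000: Delphine, Fenna, and Ingrid each take €87,000.

Mateus: €261,000; Delphine: €87,000; Fenna: €87,000; Ingrid: €87,000; Tariq: €261,000; Joaquin: €261,000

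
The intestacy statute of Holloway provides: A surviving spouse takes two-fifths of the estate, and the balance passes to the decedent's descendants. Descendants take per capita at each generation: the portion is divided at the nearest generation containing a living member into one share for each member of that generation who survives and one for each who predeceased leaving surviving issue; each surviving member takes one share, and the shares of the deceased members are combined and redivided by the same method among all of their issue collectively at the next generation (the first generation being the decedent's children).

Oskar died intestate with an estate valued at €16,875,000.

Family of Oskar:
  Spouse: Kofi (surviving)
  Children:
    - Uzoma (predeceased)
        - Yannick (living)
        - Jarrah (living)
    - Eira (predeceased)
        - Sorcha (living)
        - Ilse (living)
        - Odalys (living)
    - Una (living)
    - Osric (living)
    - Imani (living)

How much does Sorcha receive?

Sorcha receives €810,000.

Kofi takes two-fifths of €16,875,000 = €6,750,000. The remaining €10,125,000 passes to the descendants.
The descendants' portion (€10,125,000) is divided at the children's generation into 5 shares of €2,025,000. Una, Osric, and Imani each take €2,025,000. The 2 shares of the deceased (Uzoma and Eira) are combined into a pool of €4,050,000.
That pool (€4,050,000) is divided at the grandchildren's generation equally among Yannick, Jarrah, Sorcha, Ilse, and Odalys: €810,000 each.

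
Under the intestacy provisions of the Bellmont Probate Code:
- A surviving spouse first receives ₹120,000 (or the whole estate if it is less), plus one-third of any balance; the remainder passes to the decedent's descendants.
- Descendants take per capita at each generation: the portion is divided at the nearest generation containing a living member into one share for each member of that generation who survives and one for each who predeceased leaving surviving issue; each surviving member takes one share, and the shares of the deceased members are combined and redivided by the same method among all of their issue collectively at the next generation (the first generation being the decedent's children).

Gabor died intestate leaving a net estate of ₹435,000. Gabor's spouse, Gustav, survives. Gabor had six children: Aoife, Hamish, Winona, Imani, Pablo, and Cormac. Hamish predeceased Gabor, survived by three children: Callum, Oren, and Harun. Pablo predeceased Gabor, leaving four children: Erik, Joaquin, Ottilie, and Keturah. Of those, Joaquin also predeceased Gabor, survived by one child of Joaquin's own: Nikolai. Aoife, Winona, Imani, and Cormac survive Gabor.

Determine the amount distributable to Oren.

Oren receives ₹10,000.

Gustav first takes ₹120,000, leaving a balance of ₹315,000. Gustav then takes one-third of the balance (₹105,000), for a total of ₹225,000. The remaining ₹210,000 passes to the descendants.
The descendants' portion (₹210,000) is divided at the children's generation into 6 shares of ₹35,000. Aoife, Winona, Imani, and Cormac each take ₹35,000. The 2 shares of the deceased (Hamish and Pablo) are combined into a pool of ₹70,000.
That pool (₹70,000) is divided at the grandchildren's generation into 7 shares of ₹10,000. Callum, Oren, Harun, Erik, Ottilie, and Keturah each take ₹10,000. The remaining share for the deceased Joaquin (₹10,000) is carried to the next generation.
That pool (₹10,000) passes entirely to Nikolai, the sole taker at the great-grandchildren's generation.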